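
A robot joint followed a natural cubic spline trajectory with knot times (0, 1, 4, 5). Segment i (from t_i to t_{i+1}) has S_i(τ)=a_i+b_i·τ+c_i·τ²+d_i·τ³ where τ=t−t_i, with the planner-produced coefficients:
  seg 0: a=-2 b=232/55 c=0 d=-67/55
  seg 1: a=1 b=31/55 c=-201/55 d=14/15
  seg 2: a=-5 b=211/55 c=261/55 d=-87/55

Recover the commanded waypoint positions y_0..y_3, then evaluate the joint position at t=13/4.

y_0 = S_0(0) = a_0 = -2
y_1 = S_1(0) = a_1 = 1
y_2 = S_2(0) = a_2 = -5
y_3 = S_2(1) = 2
t_q=13/4 is in segment 1 (τ=9/4); S_1(τ)=-9859/1760

y_0=-2 y_1=1 y_2=-5 y_3=2
S(13/4) = -9859/1760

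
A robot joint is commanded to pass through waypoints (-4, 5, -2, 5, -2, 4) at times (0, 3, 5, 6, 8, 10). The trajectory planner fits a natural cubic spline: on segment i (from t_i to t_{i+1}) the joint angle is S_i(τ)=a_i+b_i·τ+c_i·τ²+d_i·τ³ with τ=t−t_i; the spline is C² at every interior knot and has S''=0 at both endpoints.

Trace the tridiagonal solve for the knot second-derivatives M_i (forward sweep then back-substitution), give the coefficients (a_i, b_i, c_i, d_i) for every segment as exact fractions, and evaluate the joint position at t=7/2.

Δ: Δ0=3, Δ1=-7/2, Δ2=7, Δ3=-7/2, Δ4=3
row 1: diag=10, rhs=-39; c'=1/5, d'=-39/10
row 2: denom=6−2·1/5=28/5; d'=(63−2·-39/10)/(28/5)=177/14
row 3: denom=6−1·5/28=163/28; d'=(-63−1·177/14)/(163/28)=-2118/163
row 4: denom=8−2·56/163=1192/163; d'=(39−2·-2118/163)/(1192/163)=10593/1192
back: M4=10593/1192
back: M3=-2118/163−56/163·10593/1192=-2391/149
back: M2=177/14−5/28·-2391/149=9243/596
back: M1=-39/10−1/5·9243/596=-4173/596
M: M0=0, M1=-4173/596, M2=9243/596, M3=-2391/149, M4=10593/1192, M5=0
seg 0: a=-4, c=M0/2=0, d=(M1−M0)/(6·3)=-1391/3576, b=Δ0−h0·(2M0+M1)/6=7749/1192
seg 1: a=5, c=M1/2=-4173/1192, d=(M2−M1)/(6·2)=559/298, b=Δ1−h1·(2M1+M2)/6=-2385/596
seg 2: a=-2, c=M2/2=9243/1192, d=(M3−M2)/(6·1)=-6269/1192, b=Δ2−h2·(2M2+M3)/6=2685/596
seg 3: a=5, c=M3/2=-2391/298, d=(M4−M3)/(6·2)=9907/4768, b=Δ3−h3·(2M3+M4)/6=5049/1192
seg 4: a=-2, c=M4/2=10593/2384, d=(M5−M4)/(6·2)=-3531/4768, b=Δ4−h4·(2M4+M5)/6=-1743/596
t_q=7/2 → seg 1, τ=1/2; S=5+-2385/596·τ+-4173/1192·τ²+559/298·τ³=11245/4768

  seg 0: a=-4 b=7749/1192 c=0 d=-1391/3576
  seg 1: a=5 b=-2385/596 c=-4173/1192 d=559/298
  seg 2: a=-2 b=2685/596 c=9243/1192 d=-6269/1192
  seg 3: a=5 b=5049/1192 c=-2391/298 d=9907/4768
  seg 4: a=-2 b=-1743/596 c=10593/2384 d=-3531/4768
S(7/2) = 11245/4768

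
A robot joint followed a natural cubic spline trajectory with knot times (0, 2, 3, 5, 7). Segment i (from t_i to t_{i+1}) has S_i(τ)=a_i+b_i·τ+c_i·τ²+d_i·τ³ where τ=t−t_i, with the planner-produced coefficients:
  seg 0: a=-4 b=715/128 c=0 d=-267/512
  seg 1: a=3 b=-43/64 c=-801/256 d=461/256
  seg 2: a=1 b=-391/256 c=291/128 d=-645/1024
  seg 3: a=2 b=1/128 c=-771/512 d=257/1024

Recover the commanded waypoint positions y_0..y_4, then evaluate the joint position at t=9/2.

y_0 = S_0(0) = a_0 = -4
y_1 = S_1(0) = a_1 = 3
y_2 = S_2(0) = a_2 = 1
y_3 = S_3(0) = a_3 = 2
y_4 = S_3(2) = -2
t_q=9/2 is in segment 2 (τ=3/2); S_2(τ)=13913/8192

y_0=-4 y_1=3 y_2=1 y_3=2 y_4=-2
S(9/2) = 13913/8192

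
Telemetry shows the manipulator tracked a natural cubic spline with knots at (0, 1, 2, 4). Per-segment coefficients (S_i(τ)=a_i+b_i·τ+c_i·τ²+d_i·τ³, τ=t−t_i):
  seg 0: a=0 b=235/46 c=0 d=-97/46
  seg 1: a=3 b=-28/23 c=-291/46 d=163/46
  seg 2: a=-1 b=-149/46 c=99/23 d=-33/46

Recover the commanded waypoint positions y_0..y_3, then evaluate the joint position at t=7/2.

y_0 = S_0(0) = a_0 = 0
y_1 = S_1(0) = a_1 = 3
y_2 = S_2(0) = a_2 = -1
y_3 = S_2(2) = 4
t_q=7/2 is in segment 2 (τ=3/2); S_2(τ)=517/368

y_0=0 y_1=3 y_2=-1 y_3=4
S(7/2) = 517/368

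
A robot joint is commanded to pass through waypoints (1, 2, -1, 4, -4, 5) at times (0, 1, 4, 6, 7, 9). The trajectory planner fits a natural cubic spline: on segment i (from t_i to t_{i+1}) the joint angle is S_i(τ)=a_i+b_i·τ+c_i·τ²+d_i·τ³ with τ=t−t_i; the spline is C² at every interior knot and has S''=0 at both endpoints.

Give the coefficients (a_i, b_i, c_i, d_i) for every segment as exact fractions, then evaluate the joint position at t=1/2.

  seg 0: a=1 b=7531/4586 c=0 d=-2945/4586
  seg 1: a=2 b=-652/2293 c=-8835/4586 d=7741/13758
  seg 2: a=-1 b=15355/4586 c=7194/2293 d=-16333/9172
  seg 3: a=4 b=-25091/4586 c=-34611/4586 d=11507/2293
  seg 4: a=-4 b=-25271/4586 c=34431/4586 d=-11477/9172
S(1/2) = 63867/36688

Δ: Δ0=1, Δ1=-1, Δ2=5/2, Δ3=-8, Δ4=9/2
row 1: diag=8, rhs=-12; c'=3/8, d'=-3/2
row 2: denom=10−3·3/8=71/8; d'=(21−3·-3/2)/(71/8)=204/71
row 3: denom=6−2·16/71=394/71; d'=(-63−2·204/71)/(394/71)=-4881/394
row 4: denom=6−1·71/394=2293/394; d'=(75−1·-4881/394)/(2293/394)=34431/2293
back: M4=34431/2293
back: M3=-4881/394−71/394·34431/2293=-34611/2293
back: M2=204/71−16/71·-34611/2293=14388/2293
back: M1=-3/2−3/8·14388/2293=-8835/2293
M: M0=0, M1=-8835/2293, M2=14388/2293, M3=-34611/2293, M4=34431/2293, M5=0
seg 0: a=1, c=M0/2=0, d=(M1−M0)/(6·1)=-2945/4586, b=Δ0−h0·(2M0+M1)/6=7531/4586
seg 1: a=2, c=M1/2=-8835/4586, d=(M2−M1)/(6·3)=7741/13758, b=Δ1−h1·(2M1+M2)/6=-652/2293
seg 2: a=-1, c=M2/2=7194/2293, d=(M3−M2)/(6·2)=-16333/9172, b=Δ2−h2·(2M2+M3)/6=15355/4586
seg 3: a=4, c=M3/2=-34611/4586, d=(M4−M3)/(6·1)=11507/2293, b=Δ3−h3·(2M3+M4)/6=-25091/4586
seg 4: a=-4, c=M4/2=34431/4586, d=(M5−M4)/(6·2)=-11477/9172, b=Δ4−h4·(2M4+M5)/6=-25271/4586
t_q=1/2 → seg 0, τ=1/2; S=1+7531/4586·τ+0·τ²+-2945/4586·τ³=63867/36688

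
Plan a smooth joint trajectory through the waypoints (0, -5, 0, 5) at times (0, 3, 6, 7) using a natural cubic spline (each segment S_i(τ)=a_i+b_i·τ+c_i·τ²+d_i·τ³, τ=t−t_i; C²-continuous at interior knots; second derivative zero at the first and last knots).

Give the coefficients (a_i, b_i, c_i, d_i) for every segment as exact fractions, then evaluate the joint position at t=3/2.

  seg 0: a=0 b=-65/29 c=0 d=50/783
  seg 1: a=-5 b=-15/29 c=50/87 d=40/783
  seg 2: a=0 b=125/29 c=30/29 d=-10/29
S(3/2) = -365/116

Δ: Δ0=-5/3, Δ1=5/3, Δ2=5
row 1: diag=12, rhs=20; c'=1/4, d'=5/3
row 2: denom=8−3·1/4=29/4; d'=(20−3·5/3)/(29/4)=60/29
back: M2=60/29
back: M1=5/3−1/4·60/29=100/87
M: M0=0, M1=100/87, M2=60/29, M3=0
seg 0: a=0, c=M0/2=0, d=(M1−M0)/(6·3)=50/783, b=Δ0−h0·(2M0+M1)/6=-65/29
seg 1: a=-5, c=M1/2=50/87, d=(M2−M1)/(6·3)=40/783, b=Δ1−h1·(2M1+M2)/6=-15/29
seg 2: a=0, c=M2/2=30/29, d=(M3−M2)/(6·1)=-10/29, b=Δ2−h2·(2M2+M3)/6=125/29
t_q=3/2 → seg 0, τ=3/2; S=0+-65/29·τ+0·τ²+50/783·τ³=-365/116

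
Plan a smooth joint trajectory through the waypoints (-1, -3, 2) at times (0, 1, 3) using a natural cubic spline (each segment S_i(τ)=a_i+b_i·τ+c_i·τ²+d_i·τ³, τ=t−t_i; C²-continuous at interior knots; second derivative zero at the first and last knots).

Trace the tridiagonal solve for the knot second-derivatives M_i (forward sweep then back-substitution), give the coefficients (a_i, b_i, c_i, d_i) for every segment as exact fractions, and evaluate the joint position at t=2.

  seg 0: a=-1 b=-11/4 c=0 d=3/4
  seg 1: a=-3 b=-1/2 c=9/4 d=-3/8
S(2) = -13/8

Δ: Δ0=-2, Δ1=5/2
row 1: diag=6, rhs=27; c'=1/3, d'=9/2
back: M1=9/2
M: M0=0, M1=9/2, M2=0
seg 0: a=-1, c=M0/2=0, d=(M1−M0)/(6·1)=3/4, b=Δ0−h0·(2M0+M1)/6=-11/4
seg 1: a=-3, c=M1/2=9/4, d=(M2−M1)/(6·2)=-3/8, b=Δ1−h1·(2M1+M2)/6=-1/2
t_q=2 → seg 1, τ=1; S=-3+-1/2·τ+9/4·τ²+-3/8·τ³=-13/8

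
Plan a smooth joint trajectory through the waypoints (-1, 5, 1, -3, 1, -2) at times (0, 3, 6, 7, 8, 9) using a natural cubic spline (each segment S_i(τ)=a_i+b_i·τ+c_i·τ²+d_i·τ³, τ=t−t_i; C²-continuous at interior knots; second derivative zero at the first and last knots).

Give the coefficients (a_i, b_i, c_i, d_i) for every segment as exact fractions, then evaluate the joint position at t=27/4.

  seg 0: a=-1 b=2963/1257 c=0 d=-449/11313
  seg 1: a=5 b=1616/1257 c=-449/1257 d=-1945/11313
  seg 2: a=1 b=-6913/1257 c=-798/419 d=4279/1257
  seg 3: a=-3 b=1136/1257 c=3481/419 d=-6551/1257
  seg 4: a=1 b=2369/1257 c=-3070/419 d=3070/1257
S(27/4) = -74009/26816

Δ: Δ0=2, Δ1=-4/3, Δ2=-4, Δ3=4, Δ4=-3
row 1: diag=12, rhs=-20; c'=1/4, d'=-5/3
row 2: denom=8−3·1/4=29/4; d'=(-16−3·-5/3)/(29/4)=-44/29
row 3: denom=4−1·4/29=112/29; d'=(48−1·-44/29)/(112/29)=359/28
row 4: denom=4−1·29/112=419/112; d'=(-42−1·359/28)/(419/112)=-6140/419
back: M4=-6140/419
back: M3=359/28−29/112·-6140/419=6962/419
back: M2=-44/29−4/29·6962/419=-1596/419
back: M1=-5/3−1/4·-1596/419=-898/1257
M: M0=0, M1=-898/1257, M2=-1596/419, M3=6962/419, M4=-6140/419, M5=0
seg 0: a=-1, c=M0/2=0, d=(M1−M0)/(6·3)=-449/11313, b=Δ0−h0·(2M0+M1)/6=2963/1257
seg 1: a=5, c=M1/2=-449/1257, d=(M2−M1)/(6·3)=-1945/11313, b=Δ1−h1·(2M1+M2)/6=1616/1257
seg 2: a=1, c=M2/2=-798/419, d=(M3−M2)/(6·1)=4279/1257, b=Δ2−h2·(2M2+M3)/6=-6913/1257
seg 3: a=-3, c=M3/2=3481/419, d=(M4−M3)/(6·1)=-6551/1257, b=Δ3−h3·(2M3+M4)/6=1136/1257
seg 4: a=1, c=M4/2=-3070/419, d=(M5−M4)/(6·1)=3070/1257, b=Δ4−h4·(2M4+M5)/6=2369/1257
t_q=27/4 → seg 2, τ=3/4; S=1+-6913/1257·τ+-798/419·τ²+4279/1257·τ³=-74009/26816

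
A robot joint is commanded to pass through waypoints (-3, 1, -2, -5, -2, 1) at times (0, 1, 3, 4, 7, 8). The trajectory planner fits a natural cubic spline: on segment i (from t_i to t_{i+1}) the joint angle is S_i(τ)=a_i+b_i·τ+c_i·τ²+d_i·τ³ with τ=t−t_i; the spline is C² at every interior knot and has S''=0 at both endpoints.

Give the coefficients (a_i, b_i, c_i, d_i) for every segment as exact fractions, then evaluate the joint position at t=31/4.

Δ: Δ0=4, Δ1=-3/2, Δ2=-3, Δ3=1, Δ4=3
row 1: diag=6, rhs=-33; c'=1/3, d'=-11/2
row 2: denom=6−2·1/3=16/3; d'=(-9−2·-11/2)/(16/3)=3/8
row 3: denom=8−1·3/16=125/16; d'=(24−1·3/8)/(125/16)=378/125
row 4: denom=8−3·48/125=856/125; d'=(12−3·378/125)/(856/125)=183/428
back: M4=183/428
back: M3=378/125−48/125·183/428=306/107
back: M2=3/8−3/16·306/107=-69/428
back: M1=-11/2−1/3·-69/428=-2331/428
M: M0=0, M1=-2331/428, M2=-69/428, M3=306/107, M4=183/428, M5=0
seg 0: a=-3, c=M0/2=0, d=(M1−M0)/(6·1)=-777/856, b=Δ0−h0·(2M0+M1)/6=4201/856
seg 1: a=1, c=M1/2=-2331/856, d=(M2−M1)/(6·2)=377/856, b=Δ1−h1·(2M1+M2)/6=935/428
seg 2: a=-2, c=M2/2=-69/856, d=(M3−M2)/(6·1)=431/856, b=Δ2−h2·(2M2+M3)/6=-1465/428
seg 3: a=-5, c=M3/2=153/107, d=(M4−M3)/(6·3)=-347/2568, b=Δ3−h3·(2M3+M4)/6=-1775/856
seg 4: a=-2, c=M4/2=183/856, d=(M5−M4)/(6·1)=-61/856, b=Δ4−h4·(2M4+M5)/6=1223/428
t_q=31/4 → seg 4, τ=3/4; S=-2+1223/428·τ+183/856·τ²+-61/856·τ³=12781/54784

  seg 0: a=-3 b=4201/856 c=0 d=-777/856
  seg 1: a=1 b=935/428 c=-2331/856 d=377/856
  seg 2: a=-2 b=-1465/428 c=-69/856 d=431/856
  seg 3: a=-5 b=-1775/856 c=153/107 d=-347/2568
  seg 4: a=-2 b=1223/428 c=183/856 d=-61/856
S(31/4) = 12781/54784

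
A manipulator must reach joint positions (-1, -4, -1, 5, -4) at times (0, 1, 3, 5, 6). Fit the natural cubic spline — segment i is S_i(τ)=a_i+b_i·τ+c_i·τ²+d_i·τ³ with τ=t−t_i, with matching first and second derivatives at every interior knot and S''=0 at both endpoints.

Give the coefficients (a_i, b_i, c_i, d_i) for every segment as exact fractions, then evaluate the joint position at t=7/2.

  seg 0: a=-1 b=-71/20 c=0 d=11/20
  seg 1: a=-4 b=-19/10 c=33/20 d=1/40
  seg 2: a=-1 b=5 c=9/5 d=-7/5
  seg 3: a=5 b=-23/5 c=-33/5 d=11/5
S(7/2) = 71/40

Δ: Δ0=-3, Δ1=3/2, Δ2=3, Δ3=-9
row 1: diag=6, rhs=27; c'=1/3, d'=9/2
row 2: denom=8−2·1/3=22/3; d'=(9−2·9/2)/(22/3)=0
row 3: denom=6−2·3/11=60/11; d'=(-72−2·0)/(60/11)=-66/5
back: M3=-66/5
back: M2=0−3/11·-66/5=18/5
back: M1=9/2−1/3·18/5=33/10
M: M0=0, M1=33/10, M2=18/5, M3=-66/5, M4=0
seg 0: a=-1, c=M0/2=0, d=(M1−M0)/(6·1)=11/20, b=Δ0−h0·(2M0+M1)/6=-71/20
seg 1: a=-4, c=M1/2=33/20, d=(M2−M1)/(6·2)=1/40, b=Δ1−h1·(2M1+M2)/6=-19/10
seg 2: a=-1, c=M2/2=9/5, d=(M3−M2)/(6·2)=-7/5, b=Δ2−h2·(2M2+M3)/6=5
seg 3: a=5, c=M3/2=-33/5, d=(M4−M3)/(6·1)=11/5, b=Δ3−h3·(2M3+M4)/6=-23/5
t_q=7/2 → seg 2, τ=1/2; S=-1+5·τ+9/5·τ²+-7/5·τ³=71/40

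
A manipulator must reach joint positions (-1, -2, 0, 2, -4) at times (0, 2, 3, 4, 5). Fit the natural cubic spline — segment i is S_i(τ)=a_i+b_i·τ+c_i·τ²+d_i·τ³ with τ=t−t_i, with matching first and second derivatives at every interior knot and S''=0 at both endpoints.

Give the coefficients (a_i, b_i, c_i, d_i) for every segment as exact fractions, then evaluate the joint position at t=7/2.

  seg 0: a=-1 b=-51/43 c=0 d=59/344
  seg 1: a=-2 b=75/86 c=177/172 d=17/172
  seg 2: a=0 b=555/172 c=57/43 d=-439/172
  seg 3: a=2 b=-153/86 c=-1089/172 d=363/172
S(7/2) = 2237/1376

Δ: Δ0=-1/2, Δ1=2, Δ2=2, Δ3=-6
row 1: diag=6, rhs=15; c'=1/6, d'=5/2
row 2: denom=4−1·1/6=23/6; d'=(0−1·5/2)/(23/6)=-15/23
row 3: denom=4−1·6/23=86/23; d'=(-48−1·-15/23)/(86/23)=-1089/86
back: M3=-1089/86
back: M2=-15/23−6/23·-1089/86=114/43
back: M1=5/2−1/6·114/43=177/86
M: M0=0, M1=177/86, M2=114/43, M3=-1089/86, M4=0
seg 0: a=-1, c=M0/2=0, d=(M1−M0)/(6·2)=59/344, b=Δ0−h0·(2M0+M1)/6=-51/43
seg 1: a=-2, c=M1/2=177/172, d=(M2−M1)/(6·1)=17/172, b=Δ1−h1·(2M1+M2)/6=75/86
seg 2: a=0, c=M2/2=57/43, d=(M3−M2)/(6·1)=-439/172, b=Δ2−h2·(2M2+M3)/6=555/172
seg 3: a=2, c=M3/2=-1089/172, d=(M4−M3)/(6·1)=363/172, b=Δ3−h3·(2M3+M4)/6=-153/86
t_q=7/2 → seg 2, τ=1/2; S=0+555/172·τ+57/43·τ²+-439/172·τ³=2237/1376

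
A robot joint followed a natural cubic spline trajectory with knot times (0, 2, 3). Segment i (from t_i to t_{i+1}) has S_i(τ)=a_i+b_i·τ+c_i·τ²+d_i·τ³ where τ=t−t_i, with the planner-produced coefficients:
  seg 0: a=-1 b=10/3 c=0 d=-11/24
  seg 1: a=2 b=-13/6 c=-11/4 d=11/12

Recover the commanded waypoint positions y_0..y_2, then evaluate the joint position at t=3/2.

y_0 = S_0(0) = a_0 = -1
y_1 = S_1(0) = a_1 = 2
y_2 = S_1(1) = -2
t_q=3/2 is in segment 0 (τ=3/2); S_0(τ)=157/64

y_0=-1 y_1=2 y_2=-2
S(3/2) = 157/64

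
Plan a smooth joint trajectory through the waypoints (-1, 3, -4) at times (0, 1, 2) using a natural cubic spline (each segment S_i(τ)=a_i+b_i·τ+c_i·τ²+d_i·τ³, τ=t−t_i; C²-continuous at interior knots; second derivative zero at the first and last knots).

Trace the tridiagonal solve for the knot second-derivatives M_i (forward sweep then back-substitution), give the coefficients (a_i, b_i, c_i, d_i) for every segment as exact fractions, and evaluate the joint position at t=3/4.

Δ: Δ0=4, Δ1=-7
row 1: diag=4, rhs=-66; c'=1/4, d'=-33/2
back: M1=-33/2
M: M0=0, M1=-33/2, M2=0
seg 0: a=-1, c=M0/2=0, d=(M1−M0)/(6·1)=-11/4, b=Δ0−h0·(2M0+M1)/6=27/4
seg 1: a=3, c=M1/2=-33/4, d=(M2−M1)/(6·1)=11/4, b=Δ1−h1·(2M1+M2)/6=-3/2
t_q=3/4 → seg 0, τ=3/4; S=-1+27/4·τ+0·τ²+-11/4·τ³=743/256

  seg 0: a=-1 b=27/4 c=0 d=-11/4
  seg 1: a=3 b=-3/2 c=-33/4 d=11/4
S(3/4) = 743/256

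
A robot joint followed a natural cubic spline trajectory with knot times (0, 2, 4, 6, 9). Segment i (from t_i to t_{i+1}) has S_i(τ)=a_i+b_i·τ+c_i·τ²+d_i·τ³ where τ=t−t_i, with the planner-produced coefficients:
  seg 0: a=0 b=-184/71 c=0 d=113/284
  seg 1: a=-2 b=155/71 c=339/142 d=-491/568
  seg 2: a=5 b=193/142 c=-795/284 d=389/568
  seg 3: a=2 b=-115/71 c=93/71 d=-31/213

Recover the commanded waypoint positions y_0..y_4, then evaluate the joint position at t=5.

y_0 = S_0(0) = a_0 = 0
y_1 = S_1(0) = a_1 = -2
y_2 = S_2(0) = a_2 = 5
y_3 = S_3(0) = a_3 = 2
y_4 = S_3(3) = 5
t_q=5 is in segment 2 (τ=1); S_2(τ)=2411/568

y_0=0 y_1=-2 y_2=5 y_3=2 y_4=5
S(5) = 2411/568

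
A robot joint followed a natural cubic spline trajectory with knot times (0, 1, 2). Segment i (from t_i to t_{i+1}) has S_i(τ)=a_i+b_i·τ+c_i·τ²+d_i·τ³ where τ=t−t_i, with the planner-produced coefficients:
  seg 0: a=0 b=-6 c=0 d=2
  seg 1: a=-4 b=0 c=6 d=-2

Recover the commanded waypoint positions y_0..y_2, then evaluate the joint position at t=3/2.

y_0 = S_0(0) = a_0 = 0
y_1 = S_1(0) = a_1 = -4
y_2 = S_1(1) = 0
t_q=3/2 is in segment 1 (τ=1/2); S_1(τ)=-11/4

y_0=0 y_1=-4 y_2=0
S(3/2) = -11/4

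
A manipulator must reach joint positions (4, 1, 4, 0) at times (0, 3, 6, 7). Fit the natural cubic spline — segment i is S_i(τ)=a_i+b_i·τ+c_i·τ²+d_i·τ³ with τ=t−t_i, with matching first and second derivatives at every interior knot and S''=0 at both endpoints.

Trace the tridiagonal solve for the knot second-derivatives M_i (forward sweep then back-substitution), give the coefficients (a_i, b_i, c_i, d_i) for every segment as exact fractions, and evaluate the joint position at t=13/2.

  seg 0: a=4 b=-60/29 c=0 d=31/261
  seg 1: a=1 b=33/29 c=31/29 d=-97/261
  seg 2: a=4 b=-72/29 c=-66/29 d=22/29
S(13/2) = 265/116

Δ: Δ0=-1, Δ1=1, Δ2=-4
row 1: diag=12, rhs=12; c'=1/4, d'=1
row 2: denom=8−3·1/4=29/4; d'=(-30−3·1)/(29/4)=-132/29
back: M2=-132/29
back: M1=1−1/4·-132/29=62/29
M: M0=0, M1=62/29, M2=-132/29, M3=0
seg 0: a=4, c=M0/2=0, d=(M1−M0)/(6·3)=31/261, b=Δ0−h0·(2M0+M1)/6=-60/29
seg 1: a=1, c=M1/2=31/29, d=(M2−M1)/(6·3)=-97/261, b=Δ1−h1·(2M1+M2)/6=33/29
seg 2: a=4, c=M2/2=-66/29, d=(M3−M2)/(6·1)=22/29, b=Δ2−h2·(2M2+M3)/6=-72/29
t_q=13/2 → seg 2, τ=1/2; S=4+-72/29·τ+-66/29·τ²+22/29·τ³=265/116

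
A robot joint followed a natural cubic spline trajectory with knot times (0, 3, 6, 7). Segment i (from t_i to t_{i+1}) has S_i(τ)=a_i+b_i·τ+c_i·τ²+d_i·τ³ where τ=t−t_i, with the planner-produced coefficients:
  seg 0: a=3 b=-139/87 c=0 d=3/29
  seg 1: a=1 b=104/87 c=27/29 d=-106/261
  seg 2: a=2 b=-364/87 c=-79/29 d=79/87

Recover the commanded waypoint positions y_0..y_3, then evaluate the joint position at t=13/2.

y_0 = S_0(0) = a_0 = 3
y_1 = S_1(0) = a_1 = 1
y_2 = S_2(0) = a_2 = 2
y_3 = S_2(1) = -4
t_q=13/2 is in segment 2 (τ=1/2); S_2(τ)=-153/232

y_0=3 y_1=1 y_2=2 y_3=-4
S(13/2) = -153/232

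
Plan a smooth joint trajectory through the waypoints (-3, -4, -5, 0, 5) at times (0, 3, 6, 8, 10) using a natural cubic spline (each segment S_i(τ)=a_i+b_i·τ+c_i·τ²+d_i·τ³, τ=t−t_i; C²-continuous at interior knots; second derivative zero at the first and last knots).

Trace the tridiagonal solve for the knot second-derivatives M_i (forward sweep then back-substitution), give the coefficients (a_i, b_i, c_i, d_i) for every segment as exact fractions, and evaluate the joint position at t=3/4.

  seg 0: a=-3 b=-19/210 c=0 d=-17/630
  seg 1: a=-4 b=-86/105 c=-17/70 d=17/126
  seg 2: a=-5 b=41/30 c=34/35 d=-17/84
  seg 3: a=0 b=593/210 c=-17/70 d=17/420
S(3/4) = -2759/896

Δ: Δ0=-1/3, Δ1=-1/3, Δ2=5/2, Δ3=5/2
row 1: diag=12, rhs=0; c'=1/4, d'=0
row 2: denom=10−3·1/4=37/4; d'=(17−3·0)/(37/4)=68/37
row 3: denom=8−2·8/37=280/37; d'=(0−2·68/37)/(280/37)=-17/35
back: M3=-17/35
back: M2=68/37−8/37·-17/35=68/35
back: M1=0−1/4·68/35=-17/35
M: M0=0, M1=-17/35, M2=68/35, M3=-17/35, M4=0
seg 0: a=-3, c=M0/2=0, d=(M1−M0)/(6·3)=-17/630, b=Δ0−h0·(2M0+M1)/6=-19/210
seg 1: a=-4, c=M1/2=-17/70, d=(M2−M1)/(6·3)=17/126, b=Δ1−h1·(2M1+M2)/6=-86/105
seg 2: a=-5, c=M2/2=34/35, d=(M3−M2)/(6·2)=-17/84, b=Δ2−h2·(2M2+M3)/6=41/30
seg 3: a=0, c=M3/2=-17/70, d=(M4−M3)/(6·2)=17/420, b=Δ3−h3·(2M3+M4)/6=593/210
t_q=3/4 → seg 0, τ=3/4; S=-3+-19/210·τ+0·τ²+-17/630·τ³=-2759/896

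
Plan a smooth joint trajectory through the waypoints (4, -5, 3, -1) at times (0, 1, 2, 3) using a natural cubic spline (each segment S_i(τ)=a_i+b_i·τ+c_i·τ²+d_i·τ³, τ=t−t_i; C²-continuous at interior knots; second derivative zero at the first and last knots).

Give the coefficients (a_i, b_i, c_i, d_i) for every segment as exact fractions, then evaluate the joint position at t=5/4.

Δ: Δ0=-9, Δ1=8, Δ2=-4
row 1: diag=4, rhs=102; c'=1/4, d'=51/2
row 2: denom=4−1·1/4=15/4; d'=(-72−1·51/2)/(15/4)=-26
back: M2=-26
back: M1=51/2−1/4·-26=32
M: M0=0, M1=32, M2=-26, M3=0
seg 0: a=4, c=M0/2=0, d=(M1−M0)/(6·1)=16/3, b=Δ0−h0·(2M0+M1)/6=-43/3
seg 1: a=-5, c=M1/2=16, d=(M2−M1)/(6·1)=-29/3, b=Δ1−h1·(2M1+M2)/6=5/3
seg 2: a=3, c=M2/2=-13, d=(M3−M2)/(6·1)=13/3, b=Δ2−h2·(2M2+M3)/6=14/3
t_q=5/4 → seg 1, τ=1/4; S=-5+5/3·τ+16·τ²+-29/3·τ³=-239/64

  seg 0: a=4 b=-43/3 c=0 d=16/3
  seg 1: a=-5 b=5/3 c=16 d=-29/3
  seg 2: a=3 b=14/3 c=-13 d=13/3
S(5/4) = -239/64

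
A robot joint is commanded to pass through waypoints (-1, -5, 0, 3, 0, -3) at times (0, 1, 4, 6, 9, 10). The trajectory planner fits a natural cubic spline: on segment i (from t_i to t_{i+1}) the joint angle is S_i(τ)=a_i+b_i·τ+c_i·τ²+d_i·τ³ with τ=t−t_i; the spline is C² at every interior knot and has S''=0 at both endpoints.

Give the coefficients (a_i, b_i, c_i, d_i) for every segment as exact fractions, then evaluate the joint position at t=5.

  seg 0: a=-1 b=-15289/3190 c=0 d=2529/3190
  seg 1: a=-5 b=-3851/1595 c=7587/3190 d=-2657/7830
  seg 2: a=0 b=8593/3190 c=-3233/4785 d=13/330
  seg 3: a=3 b=4439/9570 c=-2102/4785 d=-127/7830
  seg 4: a=0 b=-12488/4785 c=-1867/3190 d=1867/9570
S(5) = 179/87

Δ: Δ0=-4, Δ1=5/3, Δ2=3/2, Δ3=-1, Δ4=-3
row 1: diag=8, rhs=34; c'=3/8, d'=17/4
row 2: denom=10−3·3/8=71/8; d'=(-1−3·17/4)/(71/8)=-110/71
row 3: denom=10−2·16/71=678/71; d'=(-15−2·-110/71)/(678/71)=-845/678
row 4: denom=8−3·71/226=1595/226; d'=(-12−3·-845/678)/(1595/226)=-1867/1595
back: M4=-1867/1595
back: M3=-845/678−71/226·-1867/1595=-4204/4785
back: M2=-110/71−16/71·-4204/4785=-6466/4785
back: M1=17/4−3/8·-6466/4785=7587/1595
M: M0=0, M1=7587/1595, M2=-6466/4785, M3=-4204/4785, M4=-1867/1595, M5=0
seg 0: a=-1, c=M0/2=0, d=(M1−M0)/(6·1)=2529/3190, b=Δ0−h0·(2M0+M1)/6=-15289/3190
seg 1: a=-5, c=M1/2=7587/3190, d=(M2−M1)/(6·3)=-2657/7830, b=Δ1−h1·(2M1+M2)/6=-3851/1595
seg 2: a=0, c=M2/2=-3233/4785, d=(M3−M2)/(6·2)=13/330, b=Δ2−h2·(2M2+M3)/6=8593/3190
seg 3: a=3, c=M3/2=-2102/4785, d=(M4−M3)/(6·3)=-127/7830, b=Δ3−h3·(2M3+M4)/6=4439/9570
seg 4: a=0, c=M4/2=-1867/3190, d=(M5−M4)/(6·1)=1867/9570, b=Δ4−h4·(2M4+M5)/6=-12488/4785
t_q=5 → seg 2, τ=1; S=0+8593/3190·τ+-3233/4785·τ²+13/330·τ³=179/87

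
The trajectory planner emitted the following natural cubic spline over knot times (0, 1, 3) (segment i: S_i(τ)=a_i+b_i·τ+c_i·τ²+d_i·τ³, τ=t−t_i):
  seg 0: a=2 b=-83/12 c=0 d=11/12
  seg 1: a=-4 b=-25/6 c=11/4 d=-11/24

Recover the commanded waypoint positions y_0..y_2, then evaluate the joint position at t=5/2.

y_0=2 y_1=-4 y_2=-5
S(5/2) = -359/64

y_0 = S_0(0) = a_0 = 2
y_1 = S_1(0) = a_1 = -4
y_2 = S_1(2) = -5
t_q=5/2 is in segment 1 (τ=3/2); S_1(τ)=-359/64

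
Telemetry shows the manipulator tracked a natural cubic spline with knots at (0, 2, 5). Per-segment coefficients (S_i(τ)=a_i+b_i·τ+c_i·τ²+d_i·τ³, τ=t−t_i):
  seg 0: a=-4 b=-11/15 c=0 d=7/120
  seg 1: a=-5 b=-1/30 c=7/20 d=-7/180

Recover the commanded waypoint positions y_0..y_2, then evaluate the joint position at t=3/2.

y_0=-4 y_1=-5 y_2=-3
S(3/2) = -1569/320

y_0 = S_0(0) = a_0 = -4
y_1 = S_1(0) = a_1 = -5
y_2 = S_1(3) = -3
t_q=3/2 is in segment 0 (τ=3/2); S_0(τ)=-1569/320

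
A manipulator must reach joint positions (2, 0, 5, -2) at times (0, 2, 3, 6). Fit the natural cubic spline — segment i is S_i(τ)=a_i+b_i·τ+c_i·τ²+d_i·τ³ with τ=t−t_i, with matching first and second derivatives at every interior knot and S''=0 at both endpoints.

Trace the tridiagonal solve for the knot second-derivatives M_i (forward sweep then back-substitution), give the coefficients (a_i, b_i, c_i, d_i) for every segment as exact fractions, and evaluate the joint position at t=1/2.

Δ: Δ0=-1, Δ1=5, Δ2=-7/3
row 1: diag=6, rhs=36; c'=1/6, d'=6
row 2: denom=8−1·1/6=47/6; d'=(-44−1·6)/(47/6)=-300/47
back: M2=-300/47
back: M1=6−1/6·-300/47=332/47
M: M0=0, M1=332/47, M2=-300/47, M3=0
seg 0: a=2, c=M0/2=0, d=(M1−M0)/(6·2)=83/141, b=Δ0−h0·(2M0+M1)/6=-473/141
seg 1: a=0, c=M1/2=166/47, d=(M2−M1)/(6·1)=-316/141, b=Δ1−h1·(2M1+M2)/6=523/141
seg 2: a=5, c=M2/2=-150/47, d=(M3−M2)/(6·3)=50/141, b=Δ2−h2·(2M2+M3)/6=571/141
t_q=1/2 → seg 0, τ=1/2; S=2+-473/141·τ+0·τ²+83/141·τ³=149/376

  seg 0: a=2 b=-473/141 c=0 d=83/141
  seg 1: a=0 b=523/141 c=166/47 d=-316/141
  seg 2: a=5 b=571/141 c=-150/47 d=50/141
S(1/2) = 149/376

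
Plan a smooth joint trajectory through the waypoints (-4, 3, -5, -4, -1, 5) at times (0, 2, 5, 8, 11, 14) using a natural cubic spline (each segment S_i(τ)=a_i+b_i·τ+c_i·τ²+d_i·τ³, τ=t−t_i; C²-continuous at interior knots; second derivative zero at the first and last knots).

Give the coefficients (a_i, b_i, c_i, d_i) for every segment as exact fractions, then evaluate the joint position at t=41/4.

Δ: Δ0=7/2, Δ1=-8/3, Δ2=1/3, Δ3=1, Δ4=2
row 1: diag=10, rhs=-37; c'=3/10, d'=-37/10
row 2: denom=12−3·3/10=111/10; d'=(18−3·-37/10)/(111/10)=97/37
row 3: denom=12−3·10/37=414/37; d'=(4−3·97/37)/(414/37)=-143/414
row 4: denom=12−3·37/138=515/46; d'=(6−3·-143/414)/(515/46)=971/1545
back: M4=971/1545
back: M3=-143/414−37/138·971/1545=-794/1545
back: M2=97/37−10/37·-794/1545=853/309
back: M1=-37/10−3/10·853/309=-2332/515
M: M0=0, M1=-2332/515, M2=853/309, M3=-794/1545, M4=971/1545, M5=0
seg 0: a=-4, c=M0/2=0, d=(M1−M0)/(6·2)=-583/1545, b=Δ0−h0·(2M0+M1)/6=15479/3090
seg 1: a=3, c=M1/2=-1166/515, d=(M2−M1)/(6·3)=11261/27810, b=Δ1−h1·(2M1+M2)/6=1487/3090
seg 2: a=-5, c=M2/2=853/618, d=(M3−M2)/(6·3)=-5059/27810, b=Δ2−h2·(2M2+M3)/6=-3353/1545
seg 3: a=-4, c=M3/2=-397/1545, d=(M4−M3)/(6·3)=353/5562, b=Δ3−h3·(2M3+M4)/6=3707/3090
seg 4: a=-1, c=M4/2=971/3090, d=(M5−M4)/(6·3)=-971/27810, b=Δ4−h4·(2M4+M5)/6=2119/1545
t_q=41/4 → seg 3, τ=9/4; S=-4+3707/3090·τ+-397/1545·τ²+353/5562·τ³=-123841/65920

  seg 0: a=-4 b=15479/3090 c=0 d=-583/1545
  seg 1: a=3 b=1487/3090 c=-1166/515 d=11261/27810
  seg 2: a=-5 b=-3353/1545 c=853/618 d=-5059/27810
  seg 3: a=-4 b=3707/3090 c=-397/1545 d=353/5562
  seg 4: a=-1 b=2119/1545 c=971/3090 d=-971/27810
S(41/4) = -123841/65920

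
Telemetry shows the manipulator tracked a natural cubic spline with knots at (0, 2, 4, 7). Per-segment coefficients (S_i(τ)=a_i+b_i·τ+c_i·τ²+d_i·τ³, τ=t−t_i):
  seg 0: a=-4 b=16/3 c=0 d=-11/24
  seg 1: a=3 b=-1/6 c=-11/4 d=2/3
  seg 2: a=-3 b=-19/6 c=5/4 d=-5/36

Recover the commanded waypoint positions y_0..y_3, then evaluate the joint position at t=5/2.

y_0 = S_0(0) = a_0 = -4
y_1 = S_1(0) = a_1 = 3
y_2 = S_2(0) = a_2 = -3
y_3 = S_2(3) = -5
t_q=5/2 is in segment 1 (τ=1/2); S_1(τ)=37/16

y_0=-4 y_1=3 y_2=-3 y_3=-5
S(5/2) = 37/16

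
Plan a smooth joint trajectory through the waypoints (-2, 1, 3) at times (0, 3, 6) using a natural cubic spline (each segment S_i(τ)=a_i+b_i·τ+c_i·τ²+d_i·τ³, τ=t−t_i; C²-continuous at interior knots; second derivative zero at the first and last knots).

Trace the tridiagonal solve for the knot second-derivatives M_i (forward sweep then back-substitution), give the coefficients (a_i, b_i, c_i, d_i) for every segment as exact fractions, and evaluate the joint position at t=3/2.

  seg 0: a=-2 b=13/12 c=0 d=-1/108
  seg 1: a=1 b=5/6 c=-1/12 d=1/108
S(3/2) = -13/32

Δ: Δ0=1, Δ1=2/3
row 1: diag=12, rhs=-2; c'=1/4, d'=-1/6
back: M1=-1/6
M: M0=0, M1=-1/6, M2=0
seg 0: a=-2, c=M0/2=0, d=(M1−M0)/(6·3)=-1/108, b=Δ0−h0·(2M0+M1)/6=13/12
seg 1: a=1, c=M1/2=-1/12, d=(M2−M1)/(6·3)=1/108, b=Δ1−h1·(2M1+M2)/6=5/6
t_q=3/2 → seg 0, τ=3/2; S=-2+13/12·τ+0·τ²+-1/108·τ³=-13/32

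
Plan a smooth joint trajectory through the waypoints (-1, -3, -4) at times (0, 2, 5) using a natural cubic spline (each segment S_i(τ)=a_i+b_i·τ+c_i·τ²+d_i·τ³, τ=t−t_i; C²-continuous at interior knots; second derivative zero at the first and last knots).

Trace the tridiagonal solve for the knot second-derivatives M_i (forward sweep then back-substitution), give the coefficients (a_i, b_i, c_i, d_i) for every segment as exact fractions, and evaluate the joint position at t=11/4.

  seg 0: a=-1 b=-17/15 c=0 d=1/30
  seg 1: a=-3 b=-11/15 c=1/5 d=-1/45
S(11/4) = -1103/320

Δ: Δ0=-1, Δ1=-1/3
row 1: diag=10, rhs=4; c'=3/10, d'=2/5
back: M1=2/5
M: M0=0, M1=2/5, M2=0
seg 0: a=-1, c=M0/2=0, d=(M1−M0)/(6·2)=1/30, b=Δ0−h0·(2M0+M1)/6=-17/15
seg 1: a=-3, c=M1/2=1/5, d=(M2−M1)/(6·3)=-1/45, b=Δ1−h1·(2M1+M2)/6=-11/15
t_q=11/4 → seg 1, τ=3/4; S=-3+-11/15·τ+1/5·τ²+-1/45·τ³=-1103/320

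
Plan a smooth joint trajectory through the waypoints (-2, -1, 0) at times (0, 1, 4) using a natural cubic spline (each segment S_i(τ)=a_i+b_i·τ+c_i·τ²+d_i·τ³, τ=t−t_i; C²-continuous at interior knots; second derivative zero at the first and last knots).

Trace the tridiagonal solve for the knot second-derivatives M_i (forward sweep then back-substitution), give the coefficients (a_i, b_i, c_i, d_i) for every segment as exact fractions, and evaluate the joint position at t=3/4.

  seg 0: a=-2 b=13/12 c=0 d=-1/12
  seg 1: a=-1 b=5/6 c=-1/4 d=1/36
S(3/4) = -313/256

Δ: Δ0=1, Δ1=1/3
row 1: diag=8, rhs=-4; c'=3/8, d'=-1/2
back: M1=-1/2
M: M0=0, M1=-1/2, M2=0
seg 0: a=-2, c=M0/2=0, d=(M1−M0)/(6·1)=-1/12, b=Δ0−h0·(2M0+M1)/6=13/12
seg 1: a=-1, c=M1/2=-1/4, d=(M2−M1)/(6·3)=1/36, b=Δ1−h1·(2M1+M2)/6=5/6
t_q=3/4 → seg 0, τ=3/4; S=-2+13/12·τ+0·τ²+-1/12·τ³=-313/256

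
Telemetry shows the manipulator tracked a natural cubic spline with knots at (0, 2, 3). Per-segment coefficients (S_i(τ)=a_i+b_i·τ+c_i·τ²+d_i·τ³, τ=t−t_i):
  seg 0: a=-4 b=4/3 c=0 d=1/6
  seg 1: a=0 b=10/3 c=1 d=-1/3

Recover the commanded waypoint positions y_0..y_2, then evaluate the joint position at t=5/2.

y_0=-4 y_1=0 y_2=4
S(5/2) = 15/8

y_0 = S_0(0) = a_0 = -4
y_1 = S_1(0) = a_1 = 0
y_2 = S_1(1) = 4
t_q=5/2 is in segment 1 (τ=1/2); S_1(τ)=15/8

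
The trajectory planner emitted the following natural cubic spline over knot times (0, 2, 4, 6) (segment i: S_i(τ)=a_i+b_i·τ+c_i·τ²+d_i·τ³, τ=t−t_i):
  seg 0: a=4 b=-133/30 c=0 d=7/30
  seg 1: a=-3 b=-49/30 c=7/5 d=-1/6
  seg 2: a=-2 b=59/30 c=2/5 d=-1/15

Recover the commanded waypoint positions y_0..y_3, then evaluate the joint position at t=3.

y_0 = S_0(0) = a_0 = 4
y_1 = S_1(0) = a_1 = -3
y_2 = S_2(0) = a_2 = -2
y_3 = S_2(2) = 3
t_q=3 is in segment 1 (τ=1); S_1(τ)=-17/5

y_0=4 y_1=-3 y_2=-2 y_3=3
S(3) = -17/5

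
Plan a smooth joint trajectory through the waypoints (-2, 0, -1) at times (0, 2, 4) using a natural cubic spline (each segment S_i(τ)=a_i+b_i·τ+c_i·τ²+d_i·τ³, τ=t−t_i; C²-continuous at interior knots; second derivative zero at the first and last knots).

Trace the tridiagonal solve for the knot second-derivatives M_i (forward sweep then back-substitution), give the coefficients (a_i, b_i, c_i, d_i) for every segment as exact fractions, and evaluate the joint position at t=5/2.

  seg 0: a=-2 b=11/8 c=0 d=-3/32
  seg 1: a=0 b=1/4 c=-9/16 d=3/32
S(5/2) = -1/256

Δ: Δ0=1, Δ1=-1/2
row 1: diag=8, rhs=-9; c'=1/4, d'=-9/8
back: M1=-9/8
M: M0=0, M1=-9/8, M2=0
seg 0: a=-2, c=M0/2=0, d=(M1−M0)/(6·2)=-3/32, b=Δ0−h0·(2M0+M1)/6=11/8
seg 1: a=0, c=M1/2=-9/16, d=(M2−M1)/(6·2)=3/32, b=Δ1−h1·(2M1+M2)/6=1/4
t_q=5/2 → seg 1, τ=1/2; S=0+1/4·τ+-9/16·τ²+3/32·τ³=-1/256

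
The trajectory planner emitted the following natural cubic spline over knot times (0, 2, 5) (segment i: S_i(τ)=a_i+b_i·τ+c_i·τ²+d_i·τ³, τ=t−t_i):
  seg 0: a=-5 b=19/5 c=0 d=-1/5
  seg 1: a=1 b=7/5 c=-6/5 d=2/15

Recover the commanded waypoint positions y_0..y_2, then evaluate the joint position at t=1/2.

y_0=-5 y_1=1 y_2=-2
S(1/2) = -25/8

y_0 = S_0(0) = a_0 = -5
y_1 = S_1(0) = a_1 = 1
y_2 = S_1(3) = -2
t_q=1/2 is in segment 0 (τ=1/2); S_0(τ)=-25/8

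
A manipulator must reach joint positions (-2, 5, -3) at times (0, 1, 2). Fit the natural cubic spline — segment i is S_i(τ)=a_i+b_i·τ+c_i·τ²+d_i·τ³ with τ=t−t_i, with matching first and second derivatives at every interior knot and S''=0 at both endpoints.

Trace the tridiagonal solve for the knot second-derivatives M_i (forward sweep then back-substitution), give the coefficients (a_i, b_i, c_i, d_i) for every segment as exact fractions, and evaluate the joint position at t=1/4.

Δ: Δ0=7, Δ1=-8
row 1: diag=4, rhs=-90; c'=1/4, d'=-45/2
back: M1=-45/2
M: M0=0, M1=-45/2, M2=0
seg 0: a=-2, c=M0/2=0, d=(M1−M0)/(6·1)=-15/4, b=Δ0−h0·(2M0+M1)/6=43/4
seg 1: a=5, c=M1/2=-45/4, d=(M2−M1)/(6·1)=15/4, b=Δ1−h1·(2M1+M2)/6=-1/2
t_q=1/4 → seg 0, τ=1/4; S=-2+43/4·τ+0·τ²+-15/4·τ³=161/256

  seg 0: a=-2 b=43/4 c=0 d=-15/4
  seg 1: a=5 b=-1/2 c=-45/4 d=15/4
S(1/4) = 161/256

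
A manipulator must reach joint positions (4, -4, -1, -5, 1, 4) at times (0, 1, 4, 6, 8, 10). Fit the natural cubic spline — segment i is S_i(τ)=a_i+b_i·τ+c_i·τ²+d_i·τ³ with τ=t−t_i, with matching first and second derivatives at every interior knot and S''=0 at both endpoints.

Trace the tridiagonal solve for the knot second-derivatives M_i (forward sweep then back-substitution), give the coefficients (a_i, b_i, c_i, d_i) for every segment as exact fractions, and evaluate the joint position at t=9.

  seg 0: a=4 b=-18971/2002 c=0 d=2955/2002
  seg 1: a=-4 b=-5053/1001 c=8865/2002 d=-439/546
  seg 2: a=-1 b=-29/154 c=-2811/1001 d=7617/8008
  seg 3: a=-5 b=-1/143 c=11607/4004 d=-5587/8008
  seg 4: a=1 b=6439/2002 c=-2577/2002 d=859/4004
S(9) = 12587/4004

Δ: Δ0=-8, Δ1=1, Δ2=-2, Δ3=3, Δ4=3/2
row 1: diag=8, rhs=54; c'=3/8, d'=27/4
row 2: denom=10−3·3/8=71/8; d'=(-18−3·27/4)/(71/8)=-306/71
row 3: denom=8−2·16/71=536/71; d'=(30−2·-306/71)/(536/71)=1371/268
row 4: denom=8−2·71/268=1001/134; d'=(-9−2·1371/268)/(1001/134)=-2577/1001
back: M4=-2577/1001
back: M3=1371/268−71/268·-2577/1001=11607/2002
back: M2=-306/71−16/71·11607/2002=-5622/1001
back: M1=27/4−3/8·-5622/1001=8865/1001
M: M0=0, M1=8865/1001, M2=-5622/1001, M3=11607/2002, M4=-2577/1001, M5=0
seg 0: a=4, c=M0/2=0, d=(M1−M0)/(6·1)=2955/2002, b=Δ0−h0·(2M0+M1)/6=-18971/2002
seg 1: a=-4, c=M1/2=8865/2002, d=(M2−M1)/(6·3)=-439/546, b=Δ1−h1·(2M1+M2)/6=-5053/1001
seg 2: a=-1, c=M2/2=-2811/1001, d=(M3−M2)/(6·2)=7617/8008, b=Δ2−h2·(2M2+M3)/6=-29/154
seg 3: a=-5, c=M3/2=11607/4004, d=(M4−M3)/(6·2)=-5587/8008, b=Δ3−h3·(2M3+M4)/6=-1/143
seg 4: a=1, c=M4/2=-2577/2002, d=(M5−M4)/(6·2)=859/4004, b=Δ4−h4·(2M4+M5)/6=6439/2002
t_q=9 → seg 4, τ=1; S=1+6439/2002·τ+-2577/2002·τ²+859/4004·τ³=12587/4004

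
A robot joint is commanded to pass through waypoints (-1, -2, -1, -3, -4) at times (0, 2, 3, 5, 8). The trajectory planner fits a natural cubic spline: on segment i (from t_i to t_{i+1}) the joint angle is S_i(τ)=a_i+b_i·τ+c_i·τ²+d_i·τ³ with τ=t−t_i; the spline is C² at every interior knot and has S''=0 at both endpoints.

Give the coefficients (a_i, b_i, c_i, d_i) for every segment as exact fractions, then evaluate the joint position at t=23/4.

  seg 0: a=-1 b=-1121/978 c=0 d=79/489
  seg 1: a=-2 b=775/978 c=158/163 d=-745/978
  seg 2: a=-1 b=218/489 c=-429/326 d=145/489
  seg 3: a=-3 b=-616/489 c=151/326 d=-151/2934
S(23/4) = -77321/20864

Δ: Δ0=-1/2, Δ1=1, Δ2=-1, Δ3=-1/3
row 1: diag=6, rhs=9; c'=1/6, d'=3/2
row 2: denom=6−1·1/6=35/6; d'=(-12−1·3/2)/(35/6)=-81/35
row 3: denom=10−2·12/35=326/35; d'=(4−2·-81/35)/(326/35)=151/163
back: M3=151/163
back: M2=-81/35−12/35·151/163=-429/163
back: M1=3/2−1/6·-429/163=316/163
M: M0=0, M1=316/163, M2=-429/163, M3=151/163, M4=0
seg 0: a=-1, c=M0/2=0, d=(M1−M0)/(6·2)=79/489, b=Δ0−h0·(2M0+M1)/6=-1121/978
seg 1: a=-2, c=M1/2=158/163, d=(M2−M1)/(6·1)=-745/978, b=Δ1−h1·(2M1+M2)/6=775/978
seg 2: a=-1, c=M2/2=-429/326, d=(M3−M2)/(6·2)=145/489, b=Δ2−h2·(2M2+M3)/6=218/489
seg 3: a=-3, c=M3/2=151/326, d=(M4−M3)/(6·3)=-151/2934, b=Δ3−h3·(2M3+M4)/6=-616/489
t_q=23/4 → seg 3, τ=3/4; S=-3+-616/489·τ+151/326·τ²+-151/2934·τ³=-77321/20864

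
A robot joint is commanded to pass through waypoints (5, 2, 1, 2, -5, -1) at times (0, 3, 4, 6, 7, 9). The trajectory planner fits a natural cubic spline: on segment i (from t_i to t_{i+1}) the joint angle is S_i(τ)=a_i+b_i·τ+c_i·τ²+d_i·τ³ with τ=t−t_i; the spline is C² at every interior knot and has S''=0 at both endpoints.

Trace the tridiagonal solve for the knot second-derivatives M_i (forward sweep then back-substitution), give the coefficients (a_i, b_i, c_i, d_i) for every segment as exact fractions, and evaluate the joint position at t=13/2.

Δ: Δ0=-1, Δ1=-1, Δ2=1/2, Δ3=-7, Δ4=2
row 1: diag=8, rhs=0; c'=1/8, d'=0
row 2: denom=6−1·1/8=47/8; d'=(9−1·0)/(47/8)=72/47
row 3: denom=6−2·16/47=250/47; d'=(-45−2·72/47)/(250/47)=-2259/250
row 4: denom=6−1·47/250=1453/250; d'=(54−1·-2259/250)/(1453/250)=15759/1453
back: M4=15759/1453
back: M3=-2259/250−47/250·15759/1453=-16092/1453
back: M2=72/47−16/47·-16092/1453=7704/1453
back: M1=0−1/8·7704/1453=-963/1453
M: M0=0, M1=-963/1453, M2=7704/1453, M3=-16092/1453, M4=15759/1453, M5=0
seg 0: a=5, c=M0/2=0, d=(M1−M0)/(6·3)=-107/2906, b=Δ0−h0·(2M0+M1)/6=-1943/2906
seg 1: a=2, c=M1/2=-963/2906, d=(M2−M1)/(6·1)=2889/2906, b=Δ1−h1·(2M1+M2)/6=-2416/1453
seg 2: a=1, c=M2/2=3852/1453, d=(M3−M2)/(6·2)=-1983/1453, b=Δ2−h2·(2M2+M3)/6=1909/2906
seg 3: a=2, c=M3/2=-8046/1453, d=(M4−M3)/(6·1)=10617/2906, b=Δ3−h3·(2M3+M4)/6=-14867/2906
seg 4: a=-5, c=M4/2=15759/2906, d=(M5−M4)/(6·2)=-5253/5812, b=Δ4−h4·(2M4+M5)/6=-7600/1453
t_q=13/2 → seg 3, τ=1/2; S=2+-14867/2906·τ+-8046/1453·τ²+10617/2906·τ³=-34539/23248

  seg 0: a=5 b=-1943/2906 c=0 d=-107/2906
  seg 1: a=2 b=-2416/1453 c=-963/2906 d=2889/2906
  seg 2: a=1 b=1909/2906 c=3852/1453 d=-1983/1453
  seg 3: a=2 b=-14867/2906 c=-8046/1453 d=10617/2906
  seg 4: a=-5 b=-7600/1453 c=15759/2906 d=-5253/5812
S(13/2) = -34539/23248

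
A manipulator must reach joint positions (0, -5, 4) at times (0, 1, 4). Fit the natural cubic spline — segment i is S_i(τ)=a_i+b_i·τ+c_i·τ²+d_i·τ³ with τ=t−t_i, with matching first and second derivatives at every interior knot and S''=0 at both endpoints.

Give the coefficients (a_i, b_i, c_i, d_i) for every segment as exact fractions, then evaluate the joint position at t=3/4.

  seg 0: a=0 b=-6 c=0 d=1
  seg 1: a=-5 b=-3 c=3 d=-1/3
S(3/4) = -261/64

Δ: Δ0=-5, Δ1=3
row 1: diag=8, rhs=48; c'=3/8, d'=6
back: M1=6
M: M0=0, M1=6, M2=0
seg 0: a=0, c=M0/2=0, d=(M1−M0)/(6·1)=1, b=Δ0−h0·(2M0+M1)/6=-6
seg 1: a=-5, c=M1/2=3, d=(M2−M1)/(6·3)=-1/3, b=Δ1−h1·(2M1+M2)/6=-3
t_q=3/4 → seg 0, τ=3/4; S=0+-6·τ+0·τ²+1·τ³=-261/64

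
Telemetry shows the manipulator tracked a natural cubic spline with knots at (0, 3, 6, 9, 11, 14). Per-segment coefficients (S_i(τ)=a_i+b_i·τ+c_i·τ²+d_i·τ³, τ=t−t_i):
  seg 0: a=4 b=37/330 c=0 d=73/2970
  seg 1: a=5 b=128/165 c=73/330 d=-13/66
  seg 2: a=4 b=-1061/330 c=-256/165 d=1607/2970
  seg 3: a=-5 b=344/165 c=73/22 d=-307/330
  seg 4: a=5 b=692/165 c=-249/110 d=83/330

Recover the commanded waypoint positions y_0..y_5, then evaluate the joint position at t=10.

y_0 = S_0(0) = a_0 = 4
y_1 = S_1(0) = a_1 = 5
y_2 = S_2(0) = a_2 = 4
y_3 = S_3(0) = a_3 = -5
y_4 = S_4(0) = a_4 = 5
y_5 = S_4(3) = 4
t_q=10 is in segment 3 (τ=1); S_3(τ)=-29/55

y_0=4 y_1=5 y_2=4 y_3=-5 y_4=5 y_5=4
S(10) = -29/55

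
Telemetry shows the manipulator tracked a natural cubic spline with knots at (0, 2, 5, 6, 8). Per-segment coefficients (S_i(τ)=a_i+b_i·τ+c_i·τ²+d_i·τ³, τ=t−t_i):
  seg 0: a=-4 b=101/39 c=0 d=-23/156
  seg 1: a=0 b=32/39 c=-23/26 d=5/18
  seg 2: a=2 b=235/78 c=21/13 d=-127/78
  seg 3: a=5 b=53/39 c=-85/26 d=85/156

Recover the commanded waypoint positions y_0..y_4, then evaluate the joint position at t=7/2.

y_0=-4 y_1=0 y_2=2 y_3=5 y_4=-1
S(7/2) = 37/208

y_0 = S_0(0) = a_0 = -4
y_1 = S_1(0) = a_1 = 0
y_2 = S_2(0) = a_2 = 2
y_3 = S_3(0) = a_3 = 5
y_4 = S_3(2) = -1
t_q=7/2 is in segment 1 (τ=3/2); S_1(τ)=37/208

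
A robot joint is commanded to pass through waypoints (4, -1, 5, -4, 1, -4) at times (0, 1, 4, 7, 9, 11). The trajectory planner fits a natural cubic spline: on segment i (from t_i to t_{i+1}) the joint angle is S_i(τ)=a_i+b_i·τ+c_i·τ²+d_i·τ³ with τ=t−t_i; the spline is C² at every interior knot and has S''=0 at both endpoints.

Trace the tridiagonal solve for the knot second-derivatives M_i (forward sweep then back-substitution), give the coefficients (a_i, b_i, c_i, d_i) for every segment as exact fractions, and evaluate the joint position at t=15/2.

Δ: Δ0=-5, Δ1=2, Δ2=-3, Δ3=5/2, Δ4=-5/2
row 1: diag=8, rhs=42; c'=3/8, d'=21/4
row 2: denom=12−3·3/8=87/8; d'=(-30−3·21/4)/(87/8)=-122/29
row 3: denom=10−3·8/29=266/29; d'=(33−3·-122/29)/(266/29)=189/38
row 4: denom=8−2·29/133=1006/133; d'=(-30−2·189/38)/(1006/133)=-5313/1006
back: M4=-5313/1006
back: M3=189/38−29/133·-5313/1006=3081/503
back: M2=-122/29−8/29·3081/503=-2966/503
back: M1=21/4−3/8·-2966/503=3753/503
M: M0=0, M1=3753/503, M2=-2966/503, M3=3081/503, M4=-5313/1006, M5=0
seg 0: a=4, c=M0/2=0, d=(M1−M0)/(6·1)=1251/1006, b=Δ0−h0·(2M0+M1)/6=-6281/1006
seg 1: a=-1, c=M1/2=3753/1006, d=(M2−M1)/(6·3)=-6719/9054, b=Δ1−h1·(2M1+M2)/6=-1264/503
seg 2: a=5, c=M2/2=-1483/503, d=(M3−M2)/(6·3)=6047/9054, b=Δ2−h2·(2M2+M3)/6=-167/1006
seg 3: a=-4, c=M3/2=3081/1006, d=(M4−M3)/(6·2)=-3825/4024, b=Δ3−h3·(2M3+M4)/6=89/503
seg 4: a=1, c=M4/2=-5313/2012, d=(M5−M4)/(6·2)=1771/4024, b=Δ4−h4·(2M4+M5)/6=1027/1006
t_q=15/2 → seg 3, τ=1/2; S=-4+89/503·τ+3081/1006·τ²+-3825/4024·τ³=-105097/32192

  seg 0: a=4 b=-6281/1006 c=0 d=1251/1006
  seg 1: a=-1 b=-1264/503 c=3753/1006 d=-6719/9054
  seg 2: a=5 b=-167/1006 c=-1483/503 d=6047/9054
  seg 3: a=-4 b=89/503 c=3081/1006 d=-3825/4024
  seg 4: a=1 b=1027/1006 c=-5313/2012 d=1771/4024
S(15/2) = -105097/32192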